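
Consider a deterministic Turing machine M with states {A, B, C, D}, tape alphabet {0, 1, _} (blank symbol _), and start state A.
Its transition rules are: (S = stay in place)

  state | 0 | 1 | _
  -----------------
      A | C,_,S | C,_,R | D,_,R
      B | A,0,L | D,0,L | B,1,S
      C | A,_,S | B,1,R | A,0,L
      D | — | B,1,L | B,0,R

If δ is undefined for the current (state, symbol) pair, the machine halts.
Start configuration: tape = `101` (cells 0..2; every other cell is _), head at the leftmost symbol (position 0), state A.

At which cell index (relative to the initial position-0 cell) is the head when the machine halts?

A | _[1]01   read 1 → write _, move R, go to C
C | __[0]1   read 0 → write _, move S, go to A
A | __[_]1   read _ → write _, move R, go to D
D | ___[1]   read 1 → write 1, move L, go to B
B | __[_]1   read _ → write 1, move S, go to B
B | __[1]1   read 1 → write 0, move L, go to D
D | _[_]01   read _ → write 0, move R, go to B
B | _0[0]1   read 0 → write 0, move L, go to A
A | _[0]01   read 0 → write _, move S, go to C
C | _[_]01   read _ → write 0, move L, go to A
A | [_]001   read _ → write _, move R, go to D
D | _[0]01
At halt the head is at cell 0.

0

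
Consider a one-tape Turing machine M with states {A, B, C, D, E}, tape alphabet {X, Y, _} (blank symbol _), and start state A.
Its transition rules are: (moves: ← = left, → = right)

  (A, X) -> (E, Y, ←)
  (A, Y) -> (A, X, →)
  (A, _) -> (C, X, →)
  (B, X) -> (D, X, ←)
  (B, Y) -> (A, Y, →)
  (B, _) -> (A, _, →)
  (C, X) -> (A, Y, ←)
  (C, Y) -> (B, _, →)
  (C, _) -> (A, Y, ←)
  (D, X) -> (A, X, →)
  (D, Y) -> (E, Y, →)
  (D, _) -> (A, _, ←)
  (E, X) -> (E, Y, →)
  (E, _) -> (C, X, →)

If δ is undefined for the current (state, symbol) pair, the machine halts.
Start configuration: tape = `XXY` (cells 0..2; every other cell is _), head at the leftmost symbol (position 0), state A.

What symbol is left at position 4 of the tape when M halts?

Y

state=A head=0 tape=__[X]XY__   (A,X)→(E,Y,←)
state=E head=-1 tape=_[_]YXY__   (E,_)→(C,X,→)
state=C head=0 tape=_X[Y]XY__   (C,Y)→(B,_,→)
state=B head=1 tape=_X_[X]Y__   (B,X)→(D,X,←)
state=D head=0 tape=_X[_]XY__   (D,_)→(A,_,←)
state=A head=-1 tape=_[X]_XY__   (A,X)→(E,Y,←)
state=E head=-2 tape=[_]Y_XY__   (E,_)→(C,X,→)
state=C head=-1 tape=X[Y]_XY__   (C,Y)→(B,_,→)
state=B head=0 tape=X_[_]XY__   (B,_)→(A,_,→)
state=A head=1 tape=X__[X]Y__   (A,X)→(E,Y,←)
state=E head=0 tape=X_[_]YY__   (E,_)→(C,X,→)
state=C head=1 tape=X_X[Y]Y__   (C,Y)→(B,_,→)
state=B head=2 tape=X_X_[Y]__   (B,Y)→(A,Y,→)
state=A head=3 tape=X_X_Y[_]_   (A,_)→(C,X,→)
state=C head=4 tape=X_X_YX[_]   (C,_)→(A,Y,←)
state=A head=3 tape=X_X_Y[X]Y   (A,X)→(E,Y,←)
state=E head=2 tape=X_X_[Y]YY
Cell 4 holds Y when M halts.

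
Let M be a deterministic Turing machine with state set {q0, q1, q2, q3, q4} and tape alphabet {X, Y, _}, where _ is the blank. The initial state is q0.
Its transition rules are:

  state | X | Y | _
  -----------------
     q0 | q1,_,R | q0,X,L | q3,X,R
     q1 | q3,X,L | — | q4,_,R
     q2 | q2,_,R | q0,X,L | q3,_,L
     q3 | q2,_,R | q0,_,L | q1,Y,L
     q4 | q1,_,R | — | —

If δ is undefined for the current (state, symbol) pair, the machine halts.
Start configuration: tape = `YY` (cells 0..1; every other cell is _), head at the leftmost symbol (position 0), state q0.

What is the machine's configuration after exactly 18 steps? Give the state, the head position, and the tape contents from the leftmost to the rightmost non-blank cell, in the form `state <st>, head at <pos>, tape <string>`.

state=q0 head=0 tape=__[Y]Y_   (q0,Y)→(q0,X,L)
state=q0 head=-1 tape=_[_]XY_   (q0,_)→(q3,X,R)
state=q3 head=0 tape=_X[X]Y_   (q3,X)→(q2,_,R)
state=q2 head=1 tape=_X_[Y]_   (q2,Y)→(q0,X,L)
state=q0 head=0 tape=_X[_]X_   (q0,_)→(q3,X,R)
state=q3 head=1 tape=_XX[X]_   (q3,X)→(q2,_,R)
state=q2 head=2 tape=_XX_[_]   (q2,_)→(q3,_,L)
state=q3 head=1 tape=_XX[_]_   (q3,_)→(q1,Y,L)
state=q1 head=0 tape=_X[X]Y_   (q1,X)→(q3,X,L)
state=q3 head=-1 tape=_[X]XY_   (q3,X)→(q2,_,R)
state=q2 head=0 tape=__[X]Y_   (q2,X)→(q2,_,R)
state=q2 head=1 tape=___[Y]_   (q2,Y)→(q0,X,L)
state=q0 head=0 tape=__[_]X_   (q0,_)→(q3,X,R)
state=q3 head=1 tape=__X[X]_   (q3,X)→(q2,_,R)
state=q2 head=2 tape=__X_[_]   (q2,_)→(q3,_,L)
state=q3 head=1 tape=__X[_]_   (q3,_)→(q1,Y,L)
state=q1 head=0 tape=__[X]Y_   (q1,X)→(q3,X,L)
state=q3 head=-1 tape=_[_]XY_   (q3,_)→(q1,Y,L)
state=q1 head=-2 tape=[_]YXY_
After 18 steps: state q1, head at -2, tape YXY.

state q1, head at -2, tape YXY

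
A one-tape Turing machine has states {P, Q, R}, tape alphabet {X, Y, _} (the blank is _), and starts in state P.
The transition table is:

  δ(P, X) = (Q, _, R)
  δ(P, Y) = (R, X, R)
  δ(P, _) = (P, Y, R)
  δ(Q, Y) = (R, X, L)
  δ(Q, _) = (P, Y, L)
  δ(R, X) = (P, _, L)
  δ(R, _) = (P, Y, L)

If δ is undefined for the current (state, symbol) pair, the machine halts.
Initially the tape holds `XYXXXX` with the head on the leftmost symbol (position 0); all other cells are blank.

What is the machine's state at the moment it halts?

R

state=P head=0 tape=_[X]YXXXX_   (P,X)→(Q,_,R)
state=Q head=1 tape=__[Y]XXXX_   (Q,Y)→(R,X,L)
state=R head=0 tape=_[_]XXXXX_   (R,_)→(P,Y,L)
state=P head=-1 tape=[_]YXXXXX_   (P,_)→(P,Y,R)
state=P head=0 tape=Y[Y]XXXXX_   (P,Y)→(R,X,R)
state=R head=1 tape=YX[X]XXXX_   (R,X)→(P,_,L)
state=P head=0 tape=Y[X]_XXXX_   (P,X)→(Q,_,R)
state=Q head=1 tape=Y_[_]XXXX_   (Q,_)→(P,Y,L)
state=P head=0 tape=Y[_]YXXXX_   (P,_)→(P,Y,R)
state=P head=1 tape=YY[Y]XXXX_   (P,Y)→(R,X,R)
state=R head=2 tape=YYX[X]XXX_   (R,X)→(P,_,L)
state=P head=1 tape=YY[X]_XXX_   (P,X)→(Q,_,R)
state=Q head=2 tape=YY_[_]XXX_   (Q,_)→(P,Y,L)
state=P head=1 tape=YY[_]YXXX_   (P,_)→(P,Y,R)
state=P head=2 tape=YYY[Y]XXX_   (P,Y)→(R,X,R)
state=R head=3 tape=YYYX[X]XX_   (R,X)→(P,_,L)
state=P head=2 tape=YYY[X]_XX_   (P,X)→(Q,_,R)
state=Q head=3 tape=YYY_[_]XX_   (Q,_)→(P,Y,L)
state=P head=2 tape=YYY[_]YXX_   (P,_)→(P,Y,R)
state=P head=3 tape=YYYY[Y]XX_   (P,Y)→(R,X,R)
state=R head=4 tape=YYYYX[X]X_   (R,X)→(P,_,L)
state=P head=3 tape=YYYY[X]_X_   (P,X)→(Q,_,R)
state=Q head=4 tape=YYYY_[_]X_   (Q,_)→(P,Y,L)
state=P head=3 tape=YYYY[_]YX_   (P,_)→(P,Y,R)
state=P head=4 tape=YYYYY[Y]X_   (P,Y)→(R,X,R)
state=R head=5 tape=YYYYYX[X]_   (R,X)→(P,_,L)
state=P head=4 tape=YYYYY[X]__   (P,X)→(Q,_,R)
state=Q head=5 tape=YYYYY_[_]_   (Q,_)→(P,Y,L)
state=P head=4 tape=YYYYY[_]Y_   (P,_)→(P,Y,R)
state=P head=5 tape=YYYYYY[Y]_   (P,Y)→(R,X,R)
state=R head=6 tape=YYYYYYX[_]   (R,_)→(P,Y,L)
state=P head=5 tape=YYYYYY[X]Y   (P,X)→(Q,_,R)
state=Q head=6 tape=YYYYYY_[Y]   (Q,Y)→(R,X,L)
state=R head=5 tape=YYYYYY[_]X   (R,_)→(P,Y,L)
state=P head=4 tape=YYYYY[Y]YX   (P,Y)→(R,X,R)
state=R head=5 tape=YYYYYX[Y]X
No transition is defined for (R, Y); M halts in state R.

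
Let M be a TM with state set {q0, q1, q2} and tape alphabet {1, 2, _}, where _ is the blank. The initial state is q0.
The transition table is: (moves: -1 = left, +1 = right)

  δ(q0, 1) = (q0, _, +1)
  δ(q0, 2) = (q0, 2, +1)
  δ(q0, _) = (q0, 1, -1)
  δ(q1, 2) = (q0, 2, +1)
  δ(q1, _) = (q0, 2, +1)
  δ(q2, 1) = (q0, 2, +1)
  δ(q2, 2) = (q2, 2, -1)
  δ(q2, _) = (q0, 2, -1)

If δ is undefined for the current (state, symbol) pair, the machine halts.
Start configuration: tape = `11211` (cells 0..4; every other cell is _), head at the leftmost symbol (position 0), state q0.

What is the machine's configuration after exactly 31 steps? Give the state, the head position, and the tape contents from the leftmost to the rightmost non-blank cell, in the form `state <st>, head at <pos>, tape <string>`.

q0 | [1]1211___   read 1 → write _, move +1, go to q0
q0 | _[1]211___   read 1 → write _, move +1, go to q0
q0 | __[2]11___   read 2 → write 2, move +1, go to q0
q0 | __2[1]1___   read 1 → write _, move +1, go to q0
q0 | __2_[1]___   read 1 → write _, move +1, go to q0
q0 | __2__[_]__   read _ → write 1, move -1, go to q0
q0 | __2_[_]1__   read _ → write 1, move -1, go to q0
q0 | __2[_]11__   read _ → write 1, move -1, go to q0
q0 | __[2]111__   read 2 → write 2, move +1, go to q0
q0 | __2[1]11__   read 1 → write _, move +1, go to q0
q0 | __2_[1]1__   read 1 → write _, move +1, go to q0
q0 | __2__[1]__   read 1 → write _, move +1, go to q0
q0 | __2___[_]_   read _ → write 1, move -1, go to q0
q0 | __2__[_]1_   read _ → write 1, move -1, go to q0
q0 | __2_[_]11_   read _ → write 1, move -1, go to q0
q0 | __2[_]111_   read _ → write 1, move -1, go to q0
q0 | __[2]1111_   read 2 → write 2, move +1, go to q0
q0 | __2[1]111_   read 1 → write _, move +1, go to q0
q0 | __2_[1]11_   read 1 → write _, move +1, go to q0
q0 | __2__[1]1_   read 1 → write _, move +1, go to q0
q0 | __2___[1]_   read 1 → write _, move +1, go to q0
q0 | __2____[_]   read _ → write 1, move -1, go to q0
q0 | __2___[_]1   read _ → write 1, move -1, go to q0
q0 | __2__[_]11   read _ → write 1, move -1, go to q0
q0 | __2_[_]111   read _ → write 1, move -1, go to q0
q0 | __2[_]1111   read _ → write 1, move -1, go to q0
q0 | __[2]11111   read 2 → write 2, move +1, go to q0
q0 | __2[1]1111   read 1 → write _, move +1, go to q0
q0 | __2_[1]111   read 1 → write _, move +1, go to q0
q0 | __2__[1]11   read 1 → write _, move +1, go to q0
q0 | __2___[1]1   read 1 → write _, move +1, go to q0
q0 | __2____[1]
After 31 steps: state q0, head at 7, tape 2____1.

state q0, head at 7, tape 2____1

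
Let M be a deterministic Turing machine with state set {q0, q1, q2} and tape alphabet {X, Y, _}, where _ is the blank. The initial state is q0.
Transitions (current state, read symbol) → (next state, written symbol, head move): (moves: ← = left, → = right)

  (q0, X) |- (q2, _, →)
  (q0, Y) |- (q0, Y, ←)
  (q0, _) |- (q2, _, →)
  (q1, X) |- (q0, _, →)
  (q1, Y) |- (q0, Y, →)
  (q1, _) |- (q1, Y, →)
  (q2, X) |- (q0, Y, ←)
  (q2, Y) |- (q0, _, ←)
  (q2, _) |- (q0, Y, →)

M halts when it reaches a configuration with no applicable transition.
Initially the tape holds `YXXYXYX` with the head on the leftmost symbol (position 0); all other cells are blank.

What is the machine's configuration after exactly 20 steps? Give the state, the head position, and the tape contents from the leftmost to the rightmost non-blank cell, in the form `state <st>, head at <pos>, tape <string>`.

q0 | _[Y]XXYXYX   read Y → write Y, move ←, go to q0
q0 | [_]YXXYXYX   read _ → write _, move →, go to q2
q2 | _[Y]XXYXYX   read Y → write _, move ←, go to q0
q0 | [_]_XXYXYX   read _ → write _, move →, go to q2
q2 | _[_]XXYXYX   read _ → write Y, move →, go to q0
q0 | _Y[X]XYXYX   read X → write _, move →, go to q2
q2 | _Y_[X]YXYX   read X → write Y, move ←, go to q0
q0 | _Y[_]YYXYX   read _ → write _, move →, go to q2
q2 | _Y_[Y]YXYX   read Y → write _, move ←, go to q0
q0 | _Y[_]_YXYX   read _ → write _, move →, go to q2
q2 | _Y_[_]YXYX   read _ → write Y, move →, go to q0
q0 | _Y_Y[Y]XYX   read Y → write Y, move ←, go to q0
q0 | _Y_[Y]YXYX   read Y → write Y, move ←, go to q0
q0 | _Y[_]YYXYX   read _ → write _, move →, go to q2
q2 | _Y_[Y]YXYX   read Y → write _, move ←, go to q0
q0 | _Y[_]_YXYX   read _ → write _, move →, go to q2
q2 | _Y_[_]YXYX   read _ → write Y, move →, go to q0
q0 | _Y_Y[Y]XYX   read Y → write Y, move ←, go to q0
q0 | _Y_[Y]YXYX   read Y → write Y, move ←, go to q0
q0 | _Y[_]YYXYX   read _ → write _, move →, go to q2
q2 | _Y_[Y]YXYX
After 20 steps: state q2, head at 2, tape Y_YYXYX.

state q2, head at 2, tape Y_YYXYX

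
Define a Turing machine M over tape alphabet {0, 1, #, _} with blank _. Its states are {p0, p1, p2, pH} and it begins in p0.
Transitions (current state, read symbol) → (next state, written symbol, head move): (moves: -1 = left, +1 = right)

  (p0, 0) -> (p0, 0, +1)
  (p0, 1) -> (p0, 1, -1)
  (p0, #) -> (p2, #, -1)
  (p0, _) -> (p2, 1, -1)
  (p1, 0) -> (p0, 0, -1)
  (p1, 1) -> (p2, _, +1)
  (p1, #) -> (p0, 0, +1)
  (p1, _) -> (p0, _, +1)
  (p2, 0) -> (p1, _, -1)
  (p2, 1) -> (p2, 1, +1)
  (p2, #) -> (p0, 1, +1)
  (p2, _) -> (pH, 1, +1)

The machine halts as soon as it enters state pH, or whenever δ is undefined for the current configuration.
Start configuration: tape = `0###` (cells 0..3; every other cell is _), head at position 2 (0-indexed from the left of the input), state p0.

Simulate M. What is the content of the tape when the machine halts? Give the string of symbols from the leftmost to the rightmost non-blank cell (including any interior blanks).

011111

state=p0 head=2 tape=0#[#]#___   (p0,#)→(p2,#,-1)
state=p2 head=1 tape=0[#]##___   (p2,#)→(p0,1,+1)
state=p0 head=2 tape=01[#]#___   (p0,#)→(p2,#,-1)
state=p2 head=1 tape=0[1]##___   (p2,1)→(p2,1,+1)
state=p2 head=2 tape=01[#]#___   (p2,#)→(p0,1,+1)
state=p0 head=3 tape=011[#]___   (p0,#)→(p2,#,-1)
state=p2 head=2 tape=01[1]#___   (p2,1)→(p2,1,+1)
state=p2 head=3 tape=011[#]___   (p2,#)→(p0,1,+1)
state=p0 head=4 tape=0111[_]__   (p0,_)→(p2,1,-1)
state=p2 head=3 tape=011[1]1__   (p2,1)→(p2,1,+1)
state=p2 head=4 tape=0111[1]__   (p2,1)→(p2,1,+1)
state=p2 head=5 tape=01111[_]_   (p2,_)→(pH,1,+1)
state=pH head=6 tape=011111[_]
The non-blank tape span at halt is 011111.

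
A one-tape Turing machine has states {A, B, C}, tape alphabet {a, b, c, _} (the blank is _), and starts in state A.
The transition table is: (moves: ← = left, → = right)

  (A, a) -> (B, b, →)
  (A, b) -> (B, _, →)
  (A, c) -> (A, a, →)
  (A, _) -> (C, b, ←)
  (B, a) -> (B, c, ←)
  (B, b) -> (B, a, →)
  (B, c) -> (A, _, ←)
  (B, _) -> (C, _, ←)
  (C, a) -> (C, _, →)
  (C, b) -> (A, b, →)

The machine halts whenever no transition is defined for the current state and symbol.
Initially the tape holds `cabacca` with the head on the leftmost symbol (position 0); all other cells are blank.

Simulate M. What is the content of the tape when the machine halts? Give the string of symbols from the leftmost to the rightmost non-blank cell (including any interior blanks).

ab__cca

A | [c]abacca   read c → write a, move →, go to A
A | a[a]bacca   read a → write b, move →, go to B
B | ab[b]acca   read b → write a, move →, go to B
B | aba[a]cca   read a → write c, move ←, go to B
B | ab[a]ccca   read a → write c, move ←, go to B
B | a[b]cccca   read b → write a, move →, go to B
B | aa[c]ccca   read c → write _, move ←, go to A
A | a[a]_ccca   read a → write b, move →, go to B
B | ab[_]ccca   read _ → write _, move ←, go to C
C | a[b]_ccca   read b → write b, move →, go to A
A | ab[_]ccca   read _ → write b, move ←, go to C
C | a[b]bccca   read b → write b, move →, go to A
A | ab[b]ccca   read b → write _, move →, go to B
B | ab_[c]cca   read c → write _, move ←, go to A
A | ab[_]_cca   read _ → write b, move ←, go to C
C | a[b]b_cca   read b → write b, move →, go to A
A | ab[b]_cca   read b → write _, move →, go to B
B | ab_[_]cca   read _ → write _, move ←, go to C
C | ab[_]_cca
The non-blank tape span at halt is ab__cca.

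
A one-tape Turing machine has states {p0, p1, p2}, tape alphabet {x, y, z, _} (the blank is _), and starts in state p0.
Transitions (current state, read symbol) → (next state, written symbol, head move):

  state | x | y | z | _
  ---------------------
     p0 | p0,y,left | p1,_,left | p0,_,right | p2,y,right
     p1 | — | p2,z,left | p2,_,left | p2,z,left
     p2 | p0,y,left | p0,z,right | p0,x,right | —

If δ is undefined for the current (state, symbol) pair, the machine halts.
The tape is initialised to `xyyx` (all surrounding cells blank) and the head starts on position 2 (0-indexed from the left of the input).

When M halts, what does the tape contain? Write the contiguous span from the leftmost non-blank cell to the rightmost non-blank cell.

p0 | _xy[y]x__   read y → write _, move left, go to p1
p1 | _x[y]_x__   read y → write z, move left, go to p2
p2 | _[x]z_x__   read x → write y, move left, go to p0
p0 | [_]yz_x__   read _ → write y, move right, go to p2
p2 | y[y]z_x__   read y → write z, move right, go to p0
p0 | yz[z]_x__   read z → write _, move right, go to p0
p0 | yz_[_]x__   read _ → write y, move right, go to p2
p2 | yz_y[x]__   read x → write y, move left, go to p0
p0 | yz_[y]y__   read y → write _, move left, go to p1
p1 | yz[_]_y__   read _ → write z, move left, go to p2
p2 | y[z]z_y__   read z → write x, move right, go to p0
p0 | yx[z]_y__   read z → write _, move right, go to p0
p0 | yx_[_]y__   read _ → write y, move right, go to p2
p2 | yx_y[y]__   read y → write z, move right, go to p0
p0 | yx_yz[_]_   read _ → write y, move right, go to p2
p2 | yx_yzy[_]
The non-blank tape span at halt is yx_yzy.

yx_yzy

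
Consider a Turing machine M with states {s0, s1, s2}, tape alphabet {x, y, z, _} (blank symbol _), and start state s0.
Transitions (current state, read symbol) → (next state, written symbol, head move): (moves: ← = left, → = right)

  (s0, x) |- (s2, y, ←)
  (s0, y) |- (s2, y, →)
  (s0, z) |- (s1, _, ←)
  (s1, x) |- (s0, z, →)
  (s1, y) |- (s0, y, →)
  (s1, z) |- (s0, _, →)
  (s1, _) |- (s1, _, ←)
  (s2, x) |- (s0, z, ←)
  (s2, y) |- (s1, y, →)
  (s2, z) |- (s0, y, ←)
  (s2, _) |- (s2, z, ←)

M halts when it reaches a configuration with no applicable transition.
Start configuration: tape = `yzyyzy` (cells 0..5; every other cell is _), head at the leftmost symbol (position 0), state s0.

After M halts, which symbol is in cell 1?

state=s0 head=0 tape=[y]zyyzy_   (s0,y)→(s2,y,→)
state=s2 head=1 tape=y[z]yyzy_   (s2,z)→(s0,y,←)
state=s0 head=0 tape=[y]yyyzy_   (s0,y)→(s2,y,→)
state=s2 head=1 tape=y[y]yyzy_   (s2,y)→(s1,y,→)
state=s1 head=2 tape=yy[y]yzy_   (s1,y)→(s0,y,→)
state=s0 head=3 tape=yyy[y]zy_   (s0,y)→(s2,y,→)
state=s2 head=4 tape=yyyy[z]y_   (s2,z)→(s0,y,←)
state=s0 head=3 tape=yyy[y]yy_   (s0,y)→(s2,y,→)
state=s2 head=4 tape=yyyy[y]y_   (s2,y)→(s1,y,→)
state=s1 head=5 tape=yyyyy[y]_   (s1,y)→(s0,y,→)
state=s0 head=6 tape=yyyyyy[_]
Cell 1 holds y when M halts.

y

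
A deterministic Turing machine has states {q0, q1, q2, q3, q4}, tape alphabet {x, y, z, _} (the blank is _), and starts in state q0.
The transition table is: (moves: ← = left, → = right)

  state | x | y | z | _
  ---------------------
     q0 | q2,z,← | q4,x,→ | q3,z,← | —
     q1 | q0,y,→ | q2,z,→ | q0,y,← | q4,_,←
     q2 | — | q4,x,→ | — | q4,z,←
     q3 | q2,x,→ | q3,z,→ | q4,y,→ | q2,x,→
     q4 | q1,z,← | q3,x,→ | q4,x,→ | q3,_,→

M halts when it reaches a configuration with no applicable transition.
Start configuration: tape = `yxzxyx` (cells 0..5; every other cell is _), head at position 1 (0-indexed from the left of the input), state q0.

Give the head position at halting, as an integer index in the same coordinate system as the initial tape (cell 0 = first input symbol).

state=q0 head=1 tape=y[x]zxyx____   (q0,x)→(q2,z,←)
state=q2 head=0 tape=[y]zzxyx____   (q2,y)→(q4,x,→)
state=q4 head=1 tape=x[z]zxyx____   (q4,z)→(q4,x,→)
state=q4 head=2 tape=xx[z]xyx____   (q4,z)→(q4,x,→)
state=q4 head=3 tape=xxx[x]yx____   (q4,x)→(q1,z,←)
state=q1 head=2 tape=xx[x]zyx____   (q1,x)→(q0,y,→)
state=q0 head=3 tape=xxy[z]yx____   (q0,z)→(q3,z,←)
state=q3 head=2 tape=xx[y]zyx____   (q3,y)→(q3,z,→)
state=q3 head=3 tape=xxz[z]yx____   (q3,z)→(q4,y,→)
state=q4 head=4 tape=xxzy[y]x____   (q4,y)→(q3,x,→)
state=q3 head=5 tape=xxzyx[x]____   (q3,x)→(q2,x,→)
state=q2 head=6 tape=xxzyxx[_]___   (q2,_)→(q4,z,←)
state=q4 head=5 tape=xxzyx[x]z___   (q4,x)→(q1,z,←)
state=q1 head=4 tape=xxzy[x]zz___   (q1,x)→(q0,y,→)
state=q0 head=5 tape=xxzyy[z]z___   (q0,z)→(q3,z,←)
state=q3 head=4 tape=xxzy[y]zz___   (q3,y)→(q3,z,→)
state=q3 head=5 tape=xxzyz[z]z___   (q3,z)→(q4,y,→)
state=q4 head=6 tape=xxzyzy[z]___   (q4,z)→(q4,x,→)
state=q4 head=7 tape=xxzyzyx[_]__   (q4,_)→(q3,_,→)
state=q3 head=8 tape=xxzyzyx_[_]_   (q3,_)→(q2,x,→)
state=q2 head=9 tape=xxzyzyx_x[_]   (q2,_)→(q4,z,←)
state=q4 head=8 tape=xxzyzyx_[x]z   (q4,x)→(q1,z,←)
state=q1 head=7 tape=xxzyzyx[_]zz   (q1,_)→(q4,_,←)
state=q4 head=6 tape=xxzyzy[x]_zz   (q4,x)→(q1,z,←)
state=q1 head=5 tape=xxzyz[y]z_zz   (q1,y)→(q2,z,→)
state=q2 head=6 tape=xxzyzz[z]_zz
At halt the head is at cell 6.

6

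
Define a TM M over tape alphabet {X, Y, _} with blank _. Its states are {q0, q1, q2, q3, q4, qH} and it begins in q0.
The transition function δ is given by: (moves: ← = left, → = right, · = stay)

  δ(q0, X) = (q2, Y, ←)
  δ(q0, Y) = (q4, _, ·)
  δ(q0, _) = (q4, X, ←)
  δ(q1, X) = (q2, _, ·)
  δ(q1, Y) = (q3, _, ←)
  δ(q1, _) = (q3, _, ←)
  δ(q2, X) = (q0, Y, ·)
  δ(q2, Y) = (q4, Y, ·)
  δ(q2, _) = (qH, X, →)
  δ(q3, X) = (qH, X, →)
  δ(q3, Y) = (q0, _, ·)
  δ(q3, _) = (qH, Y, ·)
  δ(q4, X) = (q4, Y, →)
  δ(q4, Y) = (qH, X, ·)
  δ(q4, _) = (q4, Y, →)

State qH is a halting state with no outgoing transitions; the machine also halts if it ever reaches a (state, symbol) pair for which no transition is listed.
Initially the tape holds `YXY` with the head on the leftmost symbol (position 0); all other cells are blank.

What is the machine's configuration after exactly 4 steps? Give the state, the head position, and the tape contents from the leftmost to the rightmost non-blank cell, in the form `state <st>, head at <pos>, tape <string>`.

state qH, head at 2, tape YYX

q0 | [Y]XY   read Y → write _, move ·, go to q4
q4 | [_]XY   read _ → write Y, move →, go to q4
q4 | Y[X]Y   read X → write Y, move →, go to q4
q4 | YY[Y]   read Y → write X, move ·, go to qH
qH | YY[X]
After 4 steps: state qH, head at 2, tape YYX.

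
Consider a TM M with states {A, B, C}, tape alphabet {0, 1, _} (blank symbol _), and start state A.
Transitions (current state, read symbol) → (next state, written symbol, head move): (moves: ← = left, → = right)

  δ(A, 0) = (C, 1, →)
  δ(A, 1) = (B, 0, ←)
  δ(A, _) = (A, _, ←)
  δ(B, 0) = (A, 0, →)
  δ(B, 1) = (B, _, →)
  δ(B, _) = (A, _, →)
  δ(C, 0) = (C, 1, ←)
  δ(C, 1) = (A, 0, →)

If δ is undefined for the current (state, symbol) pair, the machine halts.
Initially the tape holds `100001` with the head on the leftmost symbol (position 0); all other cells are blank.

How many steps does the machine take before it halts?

state=A head=0 tape=_[1]00001_   (A,1)→(B,0,←)
state=B head=-1 tape=[_]000001_   (B,_)→(A,_,→)
state=A head=0 tape=_[0]00001_   (A,0)→(C,1,→)
state=C head=1 tape=_1[0]0001_   (C,0)→(C,1,←)
state=C head=0 tape=_[1]10001_   (C,1)→(A,0,→)
state=A head=1 tape=_0[1]0001_   (A,1)→(B,0,←)
state=B head=0 tape=_[0]00001_   (B,0)→(A,0,→)
state=A head=1 tape=_0[0]0001_   (A,0)→(C,1,→)
state=C head=2 tape=_01[0]001_   (C,0)→(C,1,←)
state=C head=1 tape=_0[1]1001_   (C,1)→(A,0,→)
state=A head=2 tape=_00[1]001_   (A,1)→(B,0,←)
state=B head=1 tape=_0[0]0001_   (B,0)→(A,0,→)
state=A head=2 tape=_00[0]001_   (A,0)→(C,1,→)
state=C head=3 tape=_001[0]01_   (C,0)→(C,1,←)
state=C head=2 tape=_00[1]101_   (C,1)→(A,0,→)
state=A head=3 tape=_000[1]01_   (A,1)→(B,0,←)
state=B head=2 tape=_00[0]001_   (B,0)→(A,0,→)
state=A head=3 tape=_000[0]01_   (A,0)→(C,1,→)
state=C head=4 tape=_0001[0]1_   (C,0)→(C,1,←)
state=C head=3 tape=_000[1]11_   (C,1)→(A,0,→)
state=A head=4 tape=_0000[1]1_   (A,1)→(B,0,←)
state=B head=3 tape=_000[0]01_   (B,0)→(A,0,→)
state=A head=4 tape=_0000[0]1_   (A,0)→(C,1,→)
state=C head=5 tape=_00001[1]_   (C,1)→(A,0,→)
state=A head=6 tape=_000010[_]   (A,_)→(A,_,←)
state=A head=5 tape=_00001[0]_   (A,0)→(C,1,→)
state=C head=6 tape=_000011[_]
M halts after 26 transitions.

26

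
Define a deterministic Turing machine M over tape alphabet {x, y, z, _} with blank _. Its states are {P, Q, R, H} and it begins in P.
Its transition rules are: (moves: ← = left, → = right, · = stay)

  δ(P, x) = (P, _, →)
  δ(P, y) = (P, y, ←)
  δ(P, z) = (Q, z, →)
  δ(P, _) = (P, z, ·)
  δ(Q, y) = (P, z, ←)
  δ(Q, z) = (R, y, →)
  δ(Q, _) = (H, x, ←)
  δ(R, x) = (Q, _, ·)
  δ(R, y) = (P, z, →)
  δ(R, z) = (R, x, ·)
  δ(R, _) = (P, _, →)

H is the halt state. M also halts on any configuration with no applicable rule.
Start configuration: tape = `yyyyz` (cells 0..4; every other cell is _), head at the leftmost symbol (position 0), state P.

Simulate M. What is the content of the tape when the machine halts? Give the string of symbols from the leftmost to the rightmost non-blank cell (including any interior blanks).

P | _[y]yyyz_   read y → write y, move ←, go to P
P | [_]yyyyz_   read _ → write z, move ·, go to P
P | [z]yyyyz_   read z → write z, move →, go to Q
Q | z[y]yyyz_   read y → write z, move ←, go to P
P | [z]zyyyz_   read z → write z, move →, go to Q
Q | z[z]yyyz_   read z → write y, move →, go to R
R | zy[y]yyz_   read y → write z, move →, go to P
P | zyz[y]yz_   read y → write y, move ←, go to P
P | zy[z]yyz_   read z → write z, move →, go to Q
Q | zyz[y]yz_   read y → write z, move ←, go to P
P | zy[z]zyz_   read z → write z, move →, go to Q
Q | zyz[z]yz_   read z → write y, move →, go to R
R | zyzy[y]z_   read y → write z, move →, go to P
P | zyzyz[z]_   read z → write z, move →, go to Q
Q | zyzyzz[_]   read _ → write x, move ←, go to H
H | zyzyz[z]x
The non-blank tape span at halt is zyzyzzx.

zyzyzzx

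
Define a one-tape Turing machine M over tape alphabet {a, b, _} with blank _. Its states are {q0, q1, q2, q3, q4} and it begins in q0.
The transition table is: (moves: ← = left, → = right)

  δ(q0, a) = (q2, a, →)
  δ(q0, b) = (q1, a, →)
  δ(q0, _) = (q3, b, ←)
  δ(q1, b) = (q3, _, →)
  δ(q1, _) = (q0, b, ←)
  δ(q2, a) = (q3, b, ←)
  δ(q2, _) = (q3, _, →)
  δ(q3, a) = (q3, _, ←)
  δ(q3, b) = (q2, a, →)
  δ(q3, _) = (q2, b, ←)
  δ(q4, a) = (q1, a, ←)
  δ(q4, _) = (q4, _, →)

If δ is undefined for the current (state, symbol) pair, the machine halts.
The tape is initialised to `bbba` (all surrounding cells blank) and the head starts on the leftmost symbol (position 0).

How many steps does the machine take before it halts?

10

q0 | __[b]bba   read b → write a, move →, go to q1
q1 | __a[b]ba   read b → write _, move →, go to q3
q3 | __a_[b]a   read b → write a, move →, go to q2
q2 | __a_a[a]   read a → write b, move ←, go to q3
q3 | __a_[a]b   read a → write _, move ←, go to q3
q3 | __a[_]_b   read _ → write b, move ←, go to q2
q2 | __[a]b_b   read a → write b, move ←, go to q3
q3 | _[_]bb_b   read _ → write b, move ←, go to q2
q2 | [_]bbb_b   read _ → write _, move →, go to q3
q3 | _[b]bb_b   read b → write a, move →, go to q2
q2 | _a[b]b_b
M halts after 10 transitions.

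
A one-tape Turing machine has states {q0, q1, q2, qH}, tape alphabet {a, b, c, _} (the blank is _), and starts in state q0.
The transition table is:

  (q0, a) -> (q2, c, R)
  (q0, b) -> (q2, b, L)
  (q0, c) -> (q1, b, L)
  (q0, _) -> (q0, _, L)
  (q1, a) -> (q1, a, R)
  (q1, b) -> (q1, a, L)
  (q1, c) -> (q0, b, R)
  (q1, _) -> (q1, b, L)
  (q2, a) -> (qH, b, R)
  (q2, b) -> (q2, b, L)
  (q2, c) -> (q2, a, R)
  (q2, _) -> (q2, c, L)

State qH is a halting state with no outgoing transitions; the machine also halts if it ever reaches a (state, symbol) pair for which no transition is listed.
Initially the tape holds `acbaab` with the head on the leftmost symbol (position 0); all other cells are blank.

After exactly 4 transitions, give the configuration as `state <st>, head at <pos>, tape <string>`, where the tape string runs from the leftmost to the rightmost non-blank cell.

state qH, head at 2, tape cbbaab

q0 | [a]cbaab   read a → write c, move R, go to q2
q2 | c[c]baab   read c → write a, move R, go to q2
q2 | ca[b]aab   read b → write b, move L, go to q2
q2 | c[a]baab   read a → write b, move R, go to qH
qH | cb[b]aab
After 4 steps: state qH, head at 2, tape cbbaab.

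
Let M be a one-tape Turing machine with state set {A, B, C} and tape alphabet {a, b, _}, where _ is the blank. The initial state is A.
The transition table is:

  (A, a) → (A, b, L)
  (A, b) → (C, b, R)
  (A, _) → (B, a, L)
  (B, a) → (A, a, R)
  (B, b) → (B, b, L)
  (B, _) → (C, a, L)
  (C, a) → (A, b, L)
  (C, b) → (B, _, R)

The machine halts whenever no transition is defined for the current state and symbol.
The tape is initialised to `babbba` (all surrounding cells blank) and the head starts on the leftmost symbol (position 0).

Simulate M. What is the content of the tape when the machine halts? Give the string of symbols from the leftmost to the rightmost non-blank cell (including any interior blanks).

a_ab_a

state=A head=0 tape=[b]abbba_   (A,b)→(C,b,R)
state=C head=1 tape=b[a]bbba_   (C,a)→(A,b,L)
state=A head=0 tape=[b]bbbba_   (A,b)→(C,b,R)
state=C head=1 tape=b[b]bbba_   (C,b)→(B,_,R)
state=B head=2 tape=b_[b]bba_   (B,b)→(B,b,L)
state=B head=1 tape=b[_]bbba_   (B,_)→(C,a,L)
state=C head=0 tape=[b]abbba_   (C,b)→(B,_,R)
state=B head=1 tape=_[a]bbba_   (B,a)→(A,a,R)
state=A head=2 tape=_a[b]bba_   (A,b)→(C,b,R)
state=C head=3 tape=_ab[b]ba_   (C,b)→(B,_,R)
state=B head=4 tape=_ab_[b]a_   (B,b)→(B,b,L)
state=B head=3 tape=_ab[_]ba_   (B,_)→(C,a,L)
state=C head=2 tape=_a[b]aba_   (C,b)→(B,_,R)
state=B head=3 tape=_a_[a]ba_   (B,a)→(A,a,R)
state=A head=4 tape=_a_a[b]a_   (A,b)→(C,b,R)
state=C head=5 tape=_a_ab[a]_   (C,a)→(A,b,L)
state=A head=4 tape=_a_a[b]b_   (A,b)→(C,b,R)
state=C head=5 tape=_a_ab[b]_   (C,b)→(B,_,R)
state=B head=6 tape=_a_ab_[_]   (B,_)→(C,a,L)
state=C head=5 tape=_a_ab[_]a
The non-blank tape span at halt is a_ab_a.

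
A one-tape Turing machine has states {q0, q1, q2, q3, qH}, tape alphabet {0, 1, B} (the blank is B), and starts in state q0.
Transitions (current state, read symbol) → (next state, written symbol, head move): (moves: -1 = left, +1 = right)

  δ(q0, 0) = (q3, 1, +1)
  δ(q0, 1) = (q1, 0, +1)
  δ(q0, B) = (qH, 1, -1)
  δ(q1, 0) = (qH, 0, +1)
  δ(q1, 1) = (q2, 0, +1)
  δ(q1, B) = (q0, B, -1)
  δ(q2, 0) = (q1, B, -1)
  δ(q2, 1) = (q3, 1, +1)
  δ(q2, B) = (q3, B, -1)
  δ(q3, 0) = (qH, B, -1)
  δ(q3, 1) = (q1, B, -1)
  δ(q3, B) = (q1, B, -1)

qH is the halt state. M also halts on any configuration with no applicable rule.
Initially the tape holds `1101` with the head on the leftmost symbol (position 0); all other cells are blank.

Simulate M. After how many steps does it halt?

state=q0 head=0 tape=[1]101   (q0,1)→(q1,0,+1)
state=q1 head=1 tape=0[1]01   (q1,1)→(q2,0,+1)
state=q2 head=2 tape=00[0]1   (q2,0)→(q1,B,-1)
state=q1 head=1 tape=0[0]B1   (q1,0)→(qH,0,+1)
state=qH head=2 tape=00[B]1
M halts after 4 transitions.

4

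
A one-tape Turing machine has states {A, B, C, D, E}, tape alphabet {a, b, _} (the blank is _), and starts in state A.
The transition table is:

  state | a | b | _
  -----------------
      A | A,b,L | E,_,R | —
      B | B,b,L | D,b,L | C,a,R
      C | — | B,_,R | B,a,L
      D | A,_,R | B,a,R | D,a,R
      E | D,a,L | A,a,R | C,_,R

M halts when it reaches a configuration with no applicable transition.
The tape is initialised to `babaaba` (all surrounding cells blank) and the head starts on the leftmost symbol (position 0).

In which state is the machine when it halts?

A

state=A head=0 tape=[b]abaaba   (A,b)→(E,_,R)
state=E head=1 tape=_[a]baaba   (E,a)→(D,a,L)
state=D head=0 tape=[_]abaaba   (D,_)→(D,a,R)
state=D head=1 tape=a[a]baaba   (D,a)→(A,_,R)
state=A head=2 tape=a_[b]aaba   (A,b)→(E,_,R)
state=E head=3 tape=a__[a]aba   (E,a)→(D,a,L)
state=D head=2 tape=a_[_]aaba   (D,_)→(D,a,R)
state=D head=3 tape=a_a[a]aba   (D,a)→(A,_,R)
state=A head=4 tape=a_a_[a]ba   (A,a)→(A,b,L)
state=A head=3 tape=a_a[_]bba
No transition is defined for (A, _); M halts in state A.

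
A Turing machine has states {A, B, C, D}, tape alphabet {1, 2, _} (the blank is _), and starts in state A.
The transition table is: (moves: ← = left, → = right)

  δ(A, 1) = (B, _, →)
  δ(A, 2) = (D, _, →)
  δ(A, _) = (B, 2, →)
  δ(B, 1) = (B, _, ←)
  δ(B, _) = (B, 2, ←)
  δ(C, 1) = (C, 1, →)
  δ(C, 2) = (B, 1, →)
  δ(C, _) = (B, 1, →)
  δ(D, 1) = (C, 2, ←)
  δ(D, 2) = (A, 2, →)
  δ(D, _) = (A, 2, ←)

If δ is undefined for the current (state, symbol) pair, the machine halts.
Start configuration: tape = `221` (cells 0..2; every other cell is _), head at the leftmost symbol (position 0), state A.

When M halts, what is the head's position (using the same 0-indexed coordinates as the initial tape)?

1

state=A head=0 tape=[2]21_   (A,2)→(D,_,→)
state=D head=1 tape=_[2]1_   (D,2)→(A,2,→)
state=A head=2 tape=_2[1]_   (A,1)→(B,_,→)
state=B head=3 tape=_2_[_]   (B,_)→(B,2,←)
state=B head=2 tape=_2[_]2   (B,_)→(B,2,←)
state=B head=1 tape=_[2]22
At halt the head is at cell 1.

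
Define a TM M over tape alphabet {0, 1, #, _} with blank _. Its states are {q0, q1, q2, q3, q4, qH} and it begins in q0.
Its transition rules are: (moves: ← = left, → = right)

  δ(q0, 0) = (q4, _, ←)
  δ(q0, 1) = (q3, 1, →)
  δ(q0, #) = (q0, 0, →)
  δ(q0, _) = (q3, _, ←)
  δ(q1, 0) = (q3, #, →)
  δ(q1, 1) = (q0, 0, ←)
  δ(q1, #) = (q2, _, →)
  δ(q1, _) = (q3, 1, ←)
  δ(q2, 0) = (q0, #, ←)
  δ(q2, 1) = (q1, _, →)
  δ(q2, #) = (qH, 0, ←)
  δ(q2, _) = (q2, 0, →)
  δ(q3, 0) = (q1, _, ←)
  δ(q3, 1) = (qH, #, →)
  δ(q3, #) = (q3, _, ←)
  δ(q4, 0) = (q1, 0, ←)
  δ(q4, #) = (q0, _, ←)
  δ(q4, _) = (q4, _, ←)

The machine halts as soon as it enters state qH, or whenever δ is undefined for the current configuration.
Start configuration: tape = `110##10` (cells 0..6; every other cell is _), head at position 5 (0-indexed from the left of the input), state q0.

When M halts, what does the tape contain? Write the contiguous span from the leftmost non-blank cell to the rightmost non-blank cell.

0___#

q0 | __110##[1]0   read 1 → write 1, move →, go to q3
q3 | __110##1[0]   read 0 → write _, move ←, go to q1
q1 | __110##[1]_   read 1 → write 0, move ←, go to q0
q0 | __110#[#]0_   read # → write 0, move →, go to q0
q0 | __110#0[0]_   read 0 → write _, move ←, go to q4
q4 | __110#[0]__   read 0 → write 0, move ←, go to q1
q1 | __110[#]0__   read # → write _, move →, go to q2
q2 | __110_[0]__   read 0 → write #, move ←, go to q0
q0 | __110[_]#__   read _ → write _, move ←, go to q3
q3 | __11[0]_#__   read 0 → write _, move ←, go to q1
q1 | __1[1]__#__   read 1 → write 0, move ←, go to q0
q0 | __[1]0__#__   read 1 → write 1, move →, go to q3
q3 | __1[0]__#__   read 0 → write _, move ←, go to q1
q1 | __[1]___#__   read 1 → write 0, move ←, go to q0
q0 | _[_]0___#__   read _ → write _, move ←, go to q3
q3 | [_]_0___#__
The non-blank tape span at halt is 0___#.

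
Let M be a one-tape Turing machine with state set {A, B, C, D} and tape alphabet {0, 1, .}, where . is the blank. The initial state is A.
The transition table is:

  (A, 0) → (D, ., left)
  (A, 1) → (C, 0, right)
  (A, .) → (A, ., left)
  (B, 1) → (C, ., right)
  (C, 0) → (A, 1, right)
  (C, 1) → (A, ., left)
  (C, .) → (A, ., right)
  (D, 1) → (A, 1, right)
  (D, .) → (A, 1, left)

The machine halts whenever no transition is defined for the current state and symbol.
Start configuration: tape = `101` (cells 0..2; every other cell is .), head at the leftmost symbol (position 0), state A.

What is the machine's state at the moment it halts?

D

A | [1]01..   read 1 → write 0, move right, go to C
C | 0[0]1..   read 0 → write 1, move right, go to A
A | 01[1]..   read 1 → write 0, move right, go to C
C | 010[.].   read . → write ., move right, go to A
A | 010.[.]   read . → write ., move left, go to A
A | 010[.].   read . → write ., move left, go to A
A | 01[0]..   read 0 → write ., move left, go to D
D | 0[1]...   read 1 → write 1, move right, go to A
A | 01[.]..   read . → write ., move left, go to A
A | 0[1]...   read 1 → write 0, move right, go to C
C | 00[.]..   read . → write ., move right, go to A
A | 00.[.].   read . → write ., move left, go to A
A | 00[.]..   read . → write ., move left, go to A
A | 0[0]...   read 0 → write ., move left, go to D
D | [0]....
No transition is defined for (D, 0); M halts in state D.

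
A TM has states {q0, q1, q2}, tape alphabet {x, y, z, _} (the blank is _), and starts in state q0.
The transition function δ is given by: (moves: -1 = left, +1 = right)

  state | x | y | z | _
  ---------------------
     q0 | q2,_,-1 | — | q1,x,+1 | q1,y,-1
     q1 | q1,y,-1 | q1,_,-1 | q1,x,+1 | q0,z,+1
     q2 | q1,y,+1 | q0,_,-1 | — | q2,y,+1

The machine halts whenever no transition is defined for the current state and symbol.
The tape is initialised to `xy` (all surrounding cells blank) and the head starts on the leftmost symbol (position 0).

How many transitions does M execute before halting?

4

state=q0 head=0 tape=_[x]y   (q0,x)→(q2,_,-1)
state=q2 head=-1 tape=[_]_y   (q2,_)→(q2,y,+1)
state=q2 head=0 tape=y[_]y   (q2,_)→(q2,y,+1)
state=q2 head=1 tape=yy[y]   (q2,y)→(q0,_,-1)
state=q0 head=0 tape=y[y]_
M halts after 4 transitions.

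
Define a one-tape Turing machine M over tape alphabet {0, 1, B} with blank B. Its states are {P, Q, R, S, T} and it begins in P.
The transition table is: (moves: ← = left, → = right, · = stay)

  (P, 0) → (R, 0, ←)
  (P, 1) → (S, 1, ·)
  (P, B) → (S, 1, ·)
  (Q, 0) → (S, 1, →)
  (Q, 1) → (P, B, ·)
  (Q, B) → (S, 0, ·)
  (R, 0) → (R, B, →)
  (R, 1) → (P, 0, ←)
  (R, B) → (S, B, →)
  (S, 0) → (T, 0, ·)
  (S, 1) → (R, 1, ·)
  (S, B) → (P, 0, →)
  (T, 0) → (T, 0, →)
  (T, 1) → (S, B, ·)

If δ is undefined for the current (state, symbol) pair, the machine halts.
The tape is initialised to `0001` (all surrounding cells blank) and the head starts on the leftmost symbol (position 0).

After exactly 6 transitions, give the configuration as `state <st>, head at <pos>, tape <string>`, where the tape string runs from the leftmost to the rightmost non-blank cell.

P | B[0]001   read 0 → write 0, move ←, go to R
R | [B]0001   read B → write B, move →, go to S
S | B[0]001   read 0 → write 0, move ·, go to T
T | B[0]001   read 0 → write 0, move →, go to T
T | B0[0]01   read 0 → write 0, move →, go to T
T | B00[0]1   read 0 → write 0, move →, go to T
T | B000[1]
After 6 steps: state T, head at 3, tape 0001.

state T, head at 3, tape 0001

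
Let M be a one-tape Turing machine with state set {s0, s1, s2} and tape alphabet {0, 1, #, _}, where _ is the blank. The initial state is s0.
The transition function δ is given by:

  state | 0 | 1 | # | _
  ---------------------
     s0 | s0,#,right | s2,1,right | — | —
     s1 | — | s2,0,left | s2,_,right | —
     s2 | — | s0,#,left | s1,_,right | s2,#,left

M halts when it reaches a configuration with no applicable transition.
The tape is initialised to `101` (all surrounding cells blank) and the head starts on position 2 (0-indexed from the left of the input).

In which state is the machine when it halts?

s0

state=s0 head=2 tape=10[1]_   (s0,1)→(s2,1,right)
state=s2 head=3 tape=101[_]   (s2,_)→(s2,#,left)
state=s2 head=2 tape=10[1]#   (s2,1)→(s0,#,left)
state=s0 head=1 tape=1[0]##   (s0,0)→(s0,#,right)
state=s0 head=2 tape=1#[#]#
No transition is defined for (s0, #); M halts in state s0.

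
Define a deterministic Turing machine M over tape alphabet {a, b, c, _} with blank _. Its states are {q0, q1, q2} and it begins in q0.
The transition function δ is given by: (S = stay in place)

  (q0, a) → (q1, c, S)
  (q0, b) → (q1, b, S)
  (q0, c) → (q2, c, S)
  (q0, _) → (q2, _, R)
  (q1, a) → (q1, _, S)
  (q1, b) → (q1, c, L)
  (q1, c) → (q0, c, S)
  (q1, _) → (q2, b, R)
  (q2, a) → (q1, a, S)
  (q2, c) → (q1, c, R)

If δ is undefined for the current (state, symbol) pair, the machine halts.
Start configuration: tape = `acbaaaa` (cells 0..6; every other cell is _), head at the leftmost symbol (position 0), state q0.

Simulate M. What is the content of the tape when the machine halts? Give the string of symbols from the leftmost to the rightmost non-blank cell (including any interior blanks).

q0 | [a]cbaaaa_   read a → write c, move S, go to q1
q1 | [c]cbaaaa_   read c → write c, move S, go to q0
q0 | [c]cbaaaa_   read c → write c, move S, go to q2
q2 | [c]cbaaaa_   read c → write c, move R, go to q1
q1 | c[c]baaaa_   read c → write c, move S, go to q0
q0 | c[c]baaaa_   read c → write c, move S, go to q2
q2 | c[c]baaaa_   read c → write c, move R, go to q1
q1 | cc[b]aaaa_   read b → write c, move L, go to q1
q1 | c[c]caaaa_   read c → write c, move S, go to q0
q0 | c[c]caaaa_   read c → write c, move S, go to q2
q2 | c[c]caaaa_   read c → write c, move R, go to q1
q1 | cc[c]aaaa_   read c → write c, move S, go to q0
q0 | cc[c]aaaa_   read c → write c, move S, go to q2
q2 | cc[c]aaaa_   read c → write c, move R, go to q1
q1 | ccc[a]aaa_   read a → write _, move S, go to q1
q1 | ccc[_]aaa_   read _ → write b, move R, go to q2
q2 | cccb[a]aa_   read a → write a, move S, go to q1
q1 | cccb[a]aa_   read a → write _, move S, go to q1
q1 | cccb[_]aa_   read _ → write b, move R, go to q2
q2 | cccbb[a]a_   read a → write a, move S, go to q1
q1 | cccbb[a]a_   read a → write _, move S, go to q1
q1 | cccbb[_]a_   read _ → write b, move R, go to q2
q2 | cccbbb[a]_   read a → write a, move S, go to q1
q1 | cccbbb[a]_   read a → write _, move S, go to q1
q1 | cccbbb[_]_   read _ → write b, move R, go to q2
q2 | cccbbbb[_]
The non-blank tape span at halt is cccbbbb.

cccbbbb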